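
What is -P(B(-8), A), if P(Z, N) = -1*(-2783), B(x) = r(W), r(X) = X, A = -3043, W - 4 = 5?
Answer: -2783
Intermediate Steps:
W = 9 (W = 4 + 5 = 9)
B(x) = 9
P(Z, N) = 2783
-P(B(-8), A) = -1*2783 = -2783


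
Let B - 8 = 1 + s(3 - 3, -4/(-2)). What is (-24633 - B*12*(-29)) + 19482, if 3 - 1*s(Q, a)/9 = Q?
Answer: 7377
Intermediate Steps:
s(Q, a) = 27 - 9*Q
B = 36 (B = 8 + (1 + (27 - 9*(3 - 3))) = 8 + (1 + (27 - 9*0)) = 8 + (1 + (27 + 0)) = 8 + (1 + 27) = 8 + 28 = 36)
(-24633 - B*12*(-29)) + 19482 = (-24633 - 36*12*(-29)) + 19482 = (-24633 - 432*(-29)) + 19482 = (-24633 - 1*(-12528)) + 19482 = (-24633 + 12528) + 19482 = -12105 + 19482 = 7377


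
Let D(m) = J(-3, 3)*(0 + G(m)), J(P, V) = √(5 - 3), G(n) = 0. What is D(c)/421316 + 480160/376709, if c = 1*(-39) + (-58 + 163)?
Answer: 480160/376709 ≈ 1.2746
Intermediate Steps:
c = 66 (c = -39 + 105 = 66)
J(P, V) = √2
D(m) = 0 (D(m) = √2*(0 + 0) = √2*0 = 0)
D(c)/421316 + 480160/376709 = 0/421316 + 480160/376709 = 0*(1/421316) + 480160*(1/376709) = 0 + 480160/376709 = 480160/376709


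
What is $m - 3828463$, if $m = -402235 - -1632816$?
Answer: $-2597882$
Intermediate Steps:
$m = 1230581$ ($m = -402235 + 1632816 = 1230581$)
$m - 3828463 = 1230581 - 3828463 = -2597882$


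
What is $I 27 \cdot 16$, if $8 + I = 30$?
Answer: $9504$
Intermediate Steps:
$I = 22$ ($I = -8 + 30 = 22$)
$I 27 \cdot 16 = 22 \cdot 27 \cdot 16 = 594 \cdot 16 = 9504$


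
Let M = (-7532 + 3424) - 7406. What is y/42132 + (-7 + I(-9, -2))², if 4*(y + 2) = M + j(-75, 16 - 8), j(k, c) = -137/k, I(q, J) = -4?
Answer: 1528527587/12639600 ≈ 120.93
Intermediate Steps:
M = -11514 (M = -4108 - 7406 = -11514)
y = -864013/300 (y = -2 + (-11514 - 137/(-75))/4 = -2 + (-11514 - 137*(-1/75))/4 = -2 + (-11514 + 137/75)/4 = -2 + (¼)*(-863413/75) = -2 - 863413/300 = -864013/300 ≈ -2880.0)
y/42132 + (-7 + I(-9, -2))² = -864013/300/42132 + (-7 - 4)² = -864013/300*1/42132 + (-11)² = -864013/12639600 + 121 = 1528527587/12639600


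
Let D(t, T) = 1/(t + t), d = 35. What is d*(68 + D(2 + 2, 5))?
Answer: 19075/8 ≈ 2384.4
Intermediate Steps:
D(t, T) = 1/(2*t)
d*(68 + D(2 + 2, 5)) = 35*(68 + 1/(2*(2 + 2))) = 35*(68 + (½)/4) = 35*(68 + (½)*(¼)) = 35*(68 + ⅛) = 35*(545/8) = 19075/8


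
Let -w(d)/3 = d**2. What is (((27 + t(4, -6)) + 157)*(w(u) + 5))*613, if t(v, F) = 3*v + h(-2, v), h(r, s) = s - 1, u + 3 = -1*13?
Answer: -93076081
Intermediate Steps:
u = -16 (u = -3 - 1*13 = -3 - 13 = -16)
h(r, s) = -1 + s
w(d) = -3*d**2
t(v, F) = -1 + 4*v (t(v, F) = 3*v + (-1 + v) = -1 + 4*v)
(((27 + t(4, -6)) + 157)*(w(u) + 5))*613 = (((27 + (-1 + 4*4)) + 157)*(-3*(-16)**2 + 5))*613 = (((27 + (-1 + 16)) + 157)*(-3*256 + 5))*613 = (((27 + 15) + 157)*(-768 + 5))*613 = ((42 + 157)*(-763))*613 = (199*(-763))*613 = -151837*613 = -93076081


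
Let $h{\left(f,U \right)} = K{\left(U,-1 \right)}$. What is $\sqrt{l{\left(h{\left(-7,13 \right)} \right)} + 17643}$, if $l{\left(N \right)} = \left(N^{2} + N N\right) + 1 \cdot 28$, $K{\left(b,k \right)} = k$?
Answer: $\sqrt{17673} \approx 132.94$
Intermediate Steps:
$h{\left(f,U \right)} = -1$
$l{\left(N \right)} = 28 + 2 N^{2}$ ($l{\left(N \right)} = \left(N^{2} + N^{2}\right) + 28 = 2 N^{2} + 28 = 28 + 2 N^{2}$)
$\sqrt{l{\left(h{\left(-7,13 \right)} \right)} + 17643} = \sqrt{\left(28 + 2 \left(-1\right)^{2}\right) + 17643} = \sqrt{\left(28 + 2 \cdot 1\right) + 17643} = \sqrt{\left(28 + 2\right) + 17643} = \sqrt{30 + 17643} = \sqrt{17673}$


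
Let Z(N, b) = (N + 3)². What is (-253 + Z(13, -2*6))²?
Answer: 9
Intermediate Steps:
Z(N, b) = (3 + N)²
(-253 + Z(13, -2*6))² = (-253 + (3 + 13)²)² = (-253 + 16²)² = (-253 + 256)² = 3² = 9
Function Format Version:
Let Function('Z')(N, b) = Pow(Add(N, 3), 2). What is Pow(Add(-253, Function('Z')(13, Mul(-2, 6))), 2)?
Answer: 9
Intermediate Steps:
Function('Z')(N, b) = Pow(Add(3, N), 2)
Pow(Add(-253, Function('Z')(13, Mul(-2, 6))), 2) = Pow(Add(-253, Pow(Add(3, 13), 2)), 2) = Pow(Add(-253, Pow(16, 2)), 2) = Pow(Add(-253, 256), 2) = Pow(3, 2) = 9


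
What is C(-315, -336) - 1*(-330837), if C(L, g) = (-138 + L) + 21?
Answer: 330405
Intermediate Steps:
C(L, g) = -117 + L
C(-315, -336) - 1*(-330837) = (-117 - 315) - 1*(-330837) = -432 + 330837 = 330405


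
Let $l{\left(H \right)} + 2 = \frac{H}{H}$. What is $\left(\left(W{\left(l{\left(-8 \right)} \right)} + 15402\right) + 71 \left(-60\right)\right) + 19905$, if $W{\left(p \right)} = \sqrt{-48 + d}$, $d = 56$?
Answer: $31047 + 2 \sqrt{2} \approx 31050.0$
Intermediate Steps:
$l{\left(H \right)} = -1$ ($l{\left(H \right)} = -2 + \frac{H}{H} = -2 + 1 = -1$)
$W{\left(p \right)} = 2 \sqrt{2}$ ($W{\left(p \right)} = \sqrt{-48 + 56} = \sqrt{8} = 2 \sqrt{2}$)
$\left(\left(W{\left(l{\left(-8 \right)} \right)} + 15402\right) + 71 \left(-60\right)\right) + 19905 = \left(\left(2 \sqrt{2} + 15402\right) + 71 \left(-60\right)\right) + 19905 = \left(\left(15402 + 2 \sqrt{2}\right) - 4260\right) + 19905 = \left(11142 + 2 \sqrt{2}\right) + 19905 = 31047 + 2 \sqrt{2}$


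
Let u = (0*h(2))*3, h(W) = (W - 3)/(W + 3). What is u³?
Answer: 0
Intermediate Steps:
h(W) = (-3 + W)/(3 + W)
u = 0 (u = (0*((-3 + 2)/(3 + 2)))*3 = (0*(-1/5))*3 = (0*((⅕)*(-1)))*3 = (0*(-⅕))*3 = 0*3 = 0)
u³ = 0³ = 0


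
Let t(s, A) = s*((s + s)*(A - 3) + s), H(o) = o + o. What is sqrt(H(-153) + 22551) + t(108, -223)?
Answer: -5260464 + sqrt(22245) ≈ -5.2603e+6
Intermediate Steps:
H(o) = 2*o
t(s, A) = s*(s + 2*s*(-3 + A)) (t(s, A) = s*((2*s)*(-3 + A) + s) = s*(2*s*(-3 + A) + s) = s*(s + 2*s*(-3 + A)))
sqrt(H(-153) + 22551) + t(108, -223) = sqrt(2*(-153) + 22551) + 108**2*(-5 + 2*(-223)) = sqrt(-306 + 22551) + 11664*(-5 - 446) = sqrt(22245) + 11664*(-451) = sqrt(22245) - 5260464 = -5260464 + sqrt(22245)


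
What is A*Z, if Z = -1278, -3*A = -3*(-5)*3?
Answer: 19170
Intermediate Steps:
A = -15 (A = -(-3*(-5))*3/3 = -5*3 = -1/3*45 = -15)
A*Z = -15*(-1278) = 19170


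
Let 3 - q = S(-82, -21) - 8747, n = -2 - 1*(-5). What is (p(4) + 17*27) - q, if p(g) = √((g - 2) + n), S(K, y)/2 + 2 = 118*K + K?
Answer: -27811 + √5 ≈ -27809.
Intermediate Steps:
S(K, y) = -4 + 238*K (S(K, y) = -4 + 2*(118*K + K) = -4 + 2*(119*K) = -4 + 238*K)
n = 3 (n = -2 + 5 = 3)
p(g) = √(1 + g) (p(g) = √((g - 2) + 3) = √((-2 + g) + 3) = √(1 + g))
q = 28270 (q = 3 - ((-4 + 238*(-82)) - 8747) = 3 - ((-4 - 19516) - 8747) = 3 - (-19520 - 8747) = 3 - 1*(-28267) = 3 + 28267 = 28270)
(p(4) + 17*27) - q = (√(1 + 4) + 17*27) - 1*28270 = (√5 + 459) - 28270 = (459 + √5) - 28270 = -27811 + √5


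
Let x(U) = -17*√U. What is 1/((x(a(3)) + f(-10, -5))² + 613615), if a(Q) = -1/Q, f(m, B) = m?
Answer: 690321/423593894942 - 255*I*√3/847187789884 ≈ 1.6297e-6 - 5.2134e-10*I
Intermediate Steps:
1/((x(a(3)) + f(-10, -5))² + 613615) = 1/((-17*I*√3/3 - 10)² + 613615) = 1/((-10 - 17*I*√3/3)² + 613615) = 1/(613615 + (-10 - 17*I*√3/3)²)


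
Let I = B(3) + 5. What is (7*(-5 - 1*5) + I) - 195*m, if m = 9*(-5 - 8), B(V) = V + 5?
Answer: 22758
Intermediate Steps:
B(V) = 5 + V
I = 13 (I = (5 + 3) + 5 = 8 + 5 = 13)
m = -117 (m = 9*(-13) = -117)
(7*(-5 - 1*5) + I) - 195*m = (7*(-5 - 1*5) + 13) - 195*(-117) = (7*(-5 - 5) + 13) + 22815 = (7*(-10) + 13) + 22815 = (-70 + 13) + 22815 = -57 + 22815 = 22758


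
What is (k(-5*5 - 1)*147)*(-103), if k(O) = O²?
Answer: -10235316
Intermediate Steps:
(k(-5*5 - 1)*147)*(-103) = ((-5*5 - 1)²*147)*(-103) = ((-25 - 1)²*147)*(-103) = ((-26)²*147)*(-103) = (676*147)*(-103) = 99372*(-103) = -10235316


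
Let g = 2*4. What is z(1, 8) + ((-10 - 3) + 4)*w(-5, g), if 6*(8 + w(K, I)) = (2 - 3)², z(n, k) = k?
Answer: 157/2 ≈ 78.500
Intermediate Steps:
g = 8
w(K, I) = -47/6 (w(K, I) = -8 + (2 - 3)²/6 = -8 + (⅙)*(-1)² = -8 + (⅙)*1 = -8 + ⅙ = -47/6)
z(1, 8) + ((-10 - 3) + 4)*w(-5, g) = 8 + ((-10 - 3) + 4)*(-47/6) = 8 + (-13 + 4)*(-47/6) = 8 - 9*(-47/6) = 8 + 141/2 = 157/2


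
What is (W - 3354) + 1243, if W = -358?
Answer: -2469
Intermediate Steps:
(W - 3354) + 1243 = (-358 - 3354) + 1243 = -3712 + 1243 = -2469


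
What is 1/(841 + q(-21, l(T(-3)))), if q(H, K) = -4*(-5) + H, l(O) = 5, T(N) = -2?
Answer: 1/840 ≈ 0.0011905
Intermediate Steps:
q(H, K) = 20 + H
1/(841 + q(-21, l(T(-3)))) = 1/(841 + (20 - 21)) = 1/(841 - 1) = 1/840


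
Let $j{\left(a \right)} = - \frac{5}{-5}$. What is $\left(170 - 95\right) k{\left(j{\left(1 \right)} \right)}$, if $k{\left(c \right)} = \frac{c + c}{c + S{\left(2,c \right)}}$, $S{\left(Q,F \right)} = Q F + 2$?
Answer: $30$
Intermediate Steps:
$S{\left(Q,F \right)} = 2 + F Q$ ($S{\left(Q,F \right)} = F Q + 2 = 2 + F Q$)
$j{\left(a \right)} = 1$ ($j{\left(a \right)} = \left(-5\right) \left(- \frac{1}{5}\right) = 1$)
$k{\left(c \right)} = \frac{2 c}{2 + 3 c}$ ($k{\left(c \right)} = \frac{c + c}{c + \left(2 + c 2\right)} = \frac{2 c}{c + \left(2 + 2 c\right)} = \frac{2 c}{2 + 3 c}$)
$\left(170 - 95\right) k{\left(j{\left(1 \right)} \right)} = \left(170 - 95\right) 2 \cdot 1 \frac{1}{2 + 3 \cdot 1} = 75 \cdot 2 \cdot 1 \frac{1}{2 + 3} = 75 \cdot 2 \cdot 1 \cdot \frac{1}{5} = 75 \cdot \frac{2}{5} = 30$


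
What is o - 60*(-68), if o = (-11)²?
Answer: 4201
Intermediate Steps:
o = 121
o - 60*(-68) = 121 - 60*(-68) = 121 + 4080 = 4201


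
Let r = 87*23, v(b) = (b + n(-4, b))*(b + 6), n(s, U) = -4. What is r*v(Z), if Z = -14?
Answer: 288144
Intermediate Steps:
v(b) = (-4 + b)*(6 + b) (v(b) = (b - 4)*(b + 6) = (-4 + b)*(6 + b))
r = 2001
r*v(Z) = 2001*(-24 + (-14)² + 2*(-14)) = 2001*(-24 + 196 - 28) = 2001*144 = 288144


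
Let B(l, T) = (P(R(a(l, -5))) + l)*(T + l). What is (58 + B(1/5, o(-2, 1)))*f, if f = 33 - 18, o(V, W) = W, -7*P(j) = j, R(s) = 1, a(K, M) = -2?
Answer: 30486/35 ≈ 871.03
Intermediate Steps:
P(j) = -j/7
f = 15
B(l, T) = (-⅐ + l)*(T + l) (B(l, T) = (-⅐*1 + l)*(T + l) = (-⅐ + l)*(T + l))
(58 + B(1/5, o(-2, 1)))*f = (58 + ((1/5)² - ⅐*1 - ⅐/5 + 1/5))*15 = (58 + ((⅕)² - ⅐ - ⅐*⅕ + 1*(⅕)))*15 = (58 + (1/25 - ⅐ - 1/35 + ⅕))*15 = (58 + 12/175)*15 = (10162/175)*15 = 30486/35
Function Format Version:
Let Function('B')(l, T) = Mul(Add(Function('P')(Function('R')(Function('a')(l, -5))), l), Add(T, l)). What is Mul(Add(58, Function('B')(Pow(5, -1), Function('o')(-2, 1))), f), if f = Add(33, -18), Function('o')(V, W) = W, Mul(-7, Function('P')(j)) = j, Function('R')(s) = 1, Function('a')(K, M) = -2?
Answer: Rational(30486, 35) ≈ 871.03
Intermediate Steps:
Function('P')(j) = Mul(Rational(-1, 7), j)
f = 15
Function('B')(l, T) = Mul(Add(Rational(-1, 7), l), Add(T, l)) (Function('B')(l, T) = Mul(Add(Mul(Rational(-1, 7), 1), l), Add(T, l)) = Mul(Add(Rational(-1, 7), l), Add(T, l)))
Mul(Add(58, Function('B')(Pow(5, -1), Function('o')(-2, 1))), f) = Mul(Add(58, Add(Pow(Pow(5, -1), 2), Mul(Rational(-1, 7), 1), Mul(Rational(-1, 7), Pow(5, -1)), Mul(1, Pow(5, -1)))), 15) = Mul(Add(58, Add(Pow(Rational(1, 5), 2), Rational(-1, 7), Mul(Rational(-1, 7), Rational(1, 5)), Mul(1, Rational(1, 5)))), 15) = Mul(Add(58, Add(Rational(1, 25), Rational(-1, 7), Rational(-1, 35), Rational(1, 5))), 15) = Mul(Add(58, Rational(12, 175)), 15) = Mul(Rational(10162, 175), 15) = Rational(30486, 35)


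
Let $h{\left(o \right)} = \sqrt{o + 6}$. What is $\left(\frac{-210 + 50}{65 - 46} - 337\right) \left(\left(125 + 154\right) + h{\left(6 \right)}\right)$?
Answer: $- \frac{1831077}{19} - \frac{13126 \sqrt{3}}{19} \approx -97569.0$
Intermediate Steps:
$h{\left(o \right)} = \sqrt{6 + o}$
$\left(\frac{-210 + 50}{65 - 46} - 337\right) \left(\left(125 + 154\right) + h{\left(6 \right)}\right) = \left(\frac{-210 + 50}{65 - 46} - 337\right) \left(\left(125 + 154\right) + \sqrt{6 + 6}\right) = \left(- \frac{160}{19} - 337\right) \left(279 + \sqrt{12}\right) = \left(\left(-160\right) \frac{1}{19} - 337\right) \left(279 + 2 \sqrt{3}\right) = \left(- \frac{160}{19} - 337\right) \left(279 + 2 \sqrt{3}\right) = - \frac{6563 \left(279 + 2 \sqrt{3}\right)}{19} = - \frac{1831077}{19} - \frac{13126 \sqrt{3}}{19}$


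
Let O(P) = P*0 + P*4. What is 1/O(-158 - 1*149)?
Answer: -1/1228 ≈ -0.00081433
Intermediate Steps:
O(P) = 4*P (O(P) = 0 + 4*P = 4*P)
1/O(-158 - 1*149) = 1/(4*(-158 - 1*149)) = 1/(4*(-158 - 149)) = 1/(4*(-307)) = 1/(-1228) = -1/1228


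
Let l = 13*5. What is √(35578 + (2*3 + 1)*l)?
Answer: √36033 ≈ 189.82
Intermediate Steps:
l = 65
√(35578 + (2*3 + 1)*l) = √(35578 + (2*3 + 1)*65) = √(35578 + (6 + 1)*65) = √(35578 + 7*65) = √(35578 + 455) = √36033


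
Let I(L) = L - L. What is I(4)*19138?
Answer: 0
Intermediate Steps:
I(L) = 0
I(4)*19138 = 0*19138 = 0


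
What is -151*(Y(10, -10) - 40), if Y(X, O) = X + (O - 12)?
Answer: 7852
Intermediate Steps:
Y(X, O) = -12 + O + X (Y(X, O) = X + (-12 + O) = -12 + O + X)
-151*(Y(10, -10) - 40) = -151*((-12 - 10 + 10) - 40) = -151*(-12 - 40) = -151*(-52) = 7852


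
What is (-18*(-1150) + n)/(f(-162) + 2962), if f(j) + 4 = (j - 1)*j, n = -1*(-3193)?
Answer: 23893/29364 ≈ 0.81368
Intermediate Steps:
n = 3193
f(j) = -4 + j*(-1 + j) (f(j) = -4 + (j - 1)*j = -4 + (-1 + j)*j = -4 + j*(-1 + j))
(-18*(-1150) + n)/(f(-162) + 2962) = (-18*(-1150) + 3193)/((-4 + (-162)**2 - 1*(-162)) + 2962) = (20700 + 3193)/((-4 + 26244 + 162) + 2962) = 23893/(26402 + 2962) = 23893/29364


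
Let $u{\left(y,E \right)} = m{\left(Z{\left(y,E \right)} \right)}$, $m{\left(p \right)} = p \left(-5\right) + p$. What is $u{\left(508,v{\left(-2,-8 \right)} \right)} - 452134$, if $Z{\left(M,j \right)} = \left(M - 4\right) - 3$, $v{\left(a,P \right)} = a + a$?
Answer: $-454138$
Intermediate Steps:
$v{\left(a,P \right)} = 2 a$
$Z{\left(M,j \right)} = -7 + M$ ($Z{\left(M,j \right)} = \left(-4 + M\right) - 3 = -7 + M$)
$m{\left(p \right)} = - 4 p$ ($m{\left(p \right)} = - 5 p + p = - 4 p$)
$u{\left(y,E \right)} = 28 - 4 y$ ($u{\left(y,E \right)} = - 4 \left(-7 + y\right) = 28 - 4 y$)
$u{\left(508,v{\left(-2,-8 \right)} \right)} - 452134 = \left(28 - 2032\right) - 452134 = -2004 - 452134 = -454138$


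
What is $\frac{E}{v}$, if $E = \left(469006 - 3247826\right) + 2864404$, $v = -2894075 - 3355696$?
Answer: $- \frac{28528}{2083257} \approx -0.013694$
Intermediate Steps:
$v = -6249771$
$E = 85584$ ($E = -2778820 + 2864404 = 85584$)
$\frac{E}{v} = \frac{85584}{-6249771} = 85584 \left(- \frac{1}{6249771}\right) = - \frac{28528}{2083257}$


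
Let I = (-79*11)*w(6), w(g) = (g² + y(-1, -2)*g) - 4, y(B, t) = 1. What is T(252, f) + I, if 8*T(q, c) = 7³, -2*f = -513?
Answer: -263833/8 ≈ -32979.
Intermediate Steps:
f = 513/2 (f = -½*(-513) = 513/2 ≈ 256.50)
T(q, c) = 343/8 (T(q, c) = (⅛)*7³ = (⅛)*343 = 343/8)
w(g) = -4 + g + g² (w(g) = (g² + 1*g) - 4 = (g² + g) - 4 = (g + g²) - 4 = -4 + g + g²)
I = -33022 (I = (-79*11)*(-4 + 6 + 6²) = -869*(-4 + 6 + 36) = -869*38 = -33022)
T(252, f) + I = 343/8 - 33022 = -263833/8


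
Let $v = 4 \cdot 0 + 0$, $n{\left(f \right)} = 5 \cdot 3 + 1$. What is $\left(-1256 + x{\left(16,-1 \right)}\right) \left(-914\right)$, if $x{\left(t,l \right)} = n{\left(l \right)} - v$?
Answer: $1133360$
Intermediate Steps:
$n{\left(f \right)} = 16$ ($n{\left(f \right)} = 15 + 1 = 16$)
$v = 0$ ($v = 0 + 0 = 0$)
$x{\left(t,l \right)} = 16$ ($x{\left(t,l \right)} = 16 - 0 = 16 + 0 = 16$)
$\left(-1256 + x{\left(16,-1 \right)}\right) \left(-914\right) = \left(-1256 + 16\right) \left(-914\right) = \left(-1240\right) \left(-914\right) = 1133360$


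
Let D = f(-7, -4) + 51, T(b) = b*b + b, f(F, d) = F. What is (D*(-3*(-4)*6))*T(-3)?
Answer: 19008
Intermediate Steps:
T(b) = b + b² (T(b) = b² + b = b + b²)
D = 44 (D = -7 + 51 = 44)
(D*(-3*(-4)*6))*T(-3) = (44*(-3*(-4)*6))*(-3*(1 - 3)) = (44*(12*6))*(-3*(-2)) = (44*72)*6 = 3168*6 = 19008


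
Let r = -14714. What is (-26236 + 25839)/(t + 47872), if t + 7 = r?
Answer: -397/33151 ≈ -0.011976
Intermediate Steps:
t = -14721 (t = -7 - 14714 = -14721)
(-26236 + 25839)/(t + 47872) = (-26236 + 25839)/(-14721 + 47872) = -397/33151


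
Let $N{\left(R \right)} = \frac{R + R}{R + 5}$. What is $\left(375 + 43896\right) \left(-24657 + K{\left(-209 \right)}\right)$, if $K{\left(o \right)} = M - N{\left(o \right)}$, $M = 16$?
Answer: $- \frac{37093062387}{34} \approx -1.091 \cdot 10^{9}$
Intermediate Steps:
$N{\left(R \right)} = \frac{2 R}{5 + R}$
$K{\left(o \right)} = 16 - \frac{2 o}{5 + o}$
$\left(375 + 43896\right) \left(-24657 + K{\left(-209 \right)}\right) = \left(375 + 43896\right) \left(-24657 + \frac{2 \left(40 + 7 \left(-209\right)\right)}{5 - 209}\right) = 44271 \left(-24657 + \frac{2 \left(40 - 1463\right)}{-204}\right) = 44271 \left(-24657 + 2 \left(- \frac{1}{204}\right) \left(-1423\right)\right) = 44271 \left(-24657 + \frac{1423}{102}\right) = 44271 \left(- \frac{2513591}{102}\right) = - \frac{37093062387}{34}$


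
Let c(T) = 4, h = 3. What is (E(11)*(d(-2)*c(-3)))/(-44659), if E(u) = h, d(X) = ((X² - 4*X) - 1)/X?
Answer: 66/44659 ≈ 0.0014779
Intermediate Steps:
d(X) = (-1 + X² - 4*X)/X
E(u) = 3
(E(11)*(d(-2)*c(-3)))/(-44659) = (3*((-4 - 2 - 1/(-2))*4))/(-44659) = (3*((-4 - 2 - 1*(-½))*4))*(-1/44659) = (3*((-4 - 2 + ½)*4))*(-1/44659) = (3*(-11/2*4))*(-1/44659) = (3*(-22))*(-1/44659) = -66*(-1/44659) = 66/44659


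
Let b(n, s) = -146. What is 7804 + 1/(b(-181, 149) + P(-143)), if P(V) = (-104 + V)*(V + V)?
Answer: 550150785/70496 ≈ 7804.0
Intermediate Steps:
P(V) = 2*V*(-104 + V) (P(V) = (-104 + V)*(2*V) = 2*V*(-104 + V))
7804 + 1/(b(-181, 149) + P(-143)) = 7804 + 1/(-146 + 2*(-143)*(-104 - 143)) = 7804 + 1/(-146 + 2*(-143)*(-247)) = 7804 + 1/(-146 + 70642) = 7804 + 1/70496 = 550150785/70496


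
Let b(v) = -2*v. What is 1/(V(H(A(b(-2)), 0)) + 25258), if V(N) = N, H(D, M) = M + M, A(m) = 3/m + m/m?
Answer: 1/25258 ≈ 3.9591e-5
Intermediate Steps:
A(m) = 1 + 3/m (A(m) = 3/m + 1 = 1 + 3/m)
H(D, M) = 2*M
1/(V(H(A(b(-2)), 0)) + 25258) = 1/(2*0 + 25258) = 1/(0 + 25258) = 1/25258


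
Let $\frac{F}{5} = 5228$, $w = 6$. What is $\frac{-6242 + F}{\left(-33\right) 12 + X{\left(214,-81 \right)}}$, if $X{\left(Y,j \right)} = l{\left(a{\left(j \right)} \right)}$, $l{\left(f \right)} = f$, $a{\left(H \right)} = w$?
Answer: $- \frac{9949}{195} \approx -51.021$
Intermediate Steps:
$a{\left(H \right)} = 6$
$X{\left(Y,j \right)} = 6$
$F = 26140$ ($F = 5 \cdot 5228 = 26140$)
$\frac{-6242 + F}{\left(-33\right) 12 + X{\left(214,-81 \right)}} = \frac{-6242 + 26140}{\left(-33\right) 12 + 6} = \frac{19898}{-396 + 6} = \frac{19898}{-390} = 19898 \left(- \frac{1}{390}\right) = - \frac{9949}{195}$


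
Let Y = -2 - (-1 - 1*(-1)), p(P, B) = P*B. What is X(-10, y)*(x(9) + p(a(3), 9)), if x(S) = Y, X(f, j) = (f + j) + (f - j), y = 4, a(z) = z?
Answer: -500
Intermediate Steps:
p(P, B) = B*P
X(f, j) = 2*f
Y = -2 (Y = -2 - (-1 + 1) = -2 - 1*0 = -2 + 0 = -2)
x(S) = -2
X(-10, y)*(x(9) + p(a(3), 9)) = (2*(-10))*(-2 + 9*3) = -20*(-2 + 27) = -20*25 = -500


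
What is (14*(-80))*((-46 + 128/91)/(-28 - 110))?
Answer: -324640/897 ≈ -361.92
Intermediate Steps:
(14*(-80))*((-46 + 128/91)/(-28 - 110)) = -1120*(-46 + 128*(1/91))/(-138) = -1120*(-46 + 128/91)*(-1)/138 = -(-649280)*(-1)/(13*138) = -1120*2029/6279 = -324640/897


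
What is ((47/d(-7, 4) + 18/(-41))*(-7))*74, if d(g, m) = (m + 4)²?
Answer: -200725/1312 ≈ -152.99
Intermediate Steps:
d(g, m) = (4 + m)²
((47/d(-7, 4) + 18/(-41))*(-7))*74 = ((47/((4 + 4)²) + 18/(-41))*(-7))*74 = ((47/(8²) + 18*(-1/41))*(-7))*74 = ((47/64 - 18/41)*(-7))*74 = ((775/2624)*(-7))*74 = -5425/2624*74 = -200725/1312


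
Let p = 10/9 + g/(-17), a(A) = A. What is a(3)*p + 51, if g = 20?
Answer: 2591/51 ≈ 50.804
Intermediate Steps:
p = -10/153 (p = 10/9 + 20/(-17) = 10*(⅑) + 20*(-1/17) = 10/9 - 20/17 = -10/153 ≈ -0.065359)
a(3)*p + 51 = 3*(-10/153) + 51 = -10/51 + 51 = 2591/51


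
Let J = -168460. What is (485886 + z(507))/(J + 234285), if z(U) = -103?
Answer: 485783/65825 ≈ 7.3799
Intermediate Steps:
(485886 + z(507))/(J + 234285) = (485886 - 103)/(-168460 + 234285) = 485783/65825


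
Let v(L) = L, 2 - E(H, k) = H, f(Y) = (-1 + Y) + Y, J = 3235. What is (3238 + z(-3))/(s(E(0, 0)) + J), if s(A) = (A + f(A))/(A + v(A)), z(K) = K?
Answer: 2588/2589 ≈ 0.99961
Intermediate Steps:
f(Y) = -1 + 2*Y
E(H, k) = 2 - H
s(A) = (-1 + 3*A)/(2*A) (s(A) = (A + (-1 + 2*A))/(A + A) = (-1 + 3*A)/((2*A)) = (-1 + 3*A)*(1/(2*A)) = (-1 + 3*A)/(2*A))
(3238 + z(-3))/(s(E(0, 0)) + J) = (3238 - 3)/((-1 + 3*(2 - 1*0))/(2*(2 - 1*0)) + 3235) = 3235/((-1 + 3*(2 + 0))/(2*(2 + 0)) + 3235) = 3235/((1/2)*(-1 + 3*2)/2 + 3235) = 3235/((1/2)*(1/2)*(-1 + 6) + 3235) = 3235/((1/2)*(1/2)*5 + 3235) = 3235/(5/4 + 3235) = 3235/(12945/4) = 3235*(4/12945) = 2588/2589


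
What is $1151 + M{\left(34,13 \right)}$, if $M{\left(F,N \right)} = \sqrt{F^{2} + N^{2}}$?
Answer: $1151 + 5 \sqrt{53} \approx 1187.4$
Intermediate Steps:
$1151 + M{\left(34,13 \right)} = 1151 + \sqrt{34^{2} + 13^{2}} = 1151 + \sqrt{1156 + 169} = 1151 + \sqrt{1325} = 1151 + 5 \sqrt{53}$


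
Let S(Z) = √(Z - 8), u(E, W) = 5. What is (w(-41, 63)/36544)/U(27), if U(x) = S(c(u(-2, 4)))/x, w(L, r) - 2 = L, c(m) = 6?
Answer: 1053*I*√2/73088 ≈ 0.020375*I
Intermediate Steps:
S(Z) = √(-8 + Z)
w(L, r) = 2 + L
U(x) = I*√2/x (U(x) = √(-8 + 6)/x = √(-2)/x = (I*√2)/x = I*√2/x)
(w(-41, 63)/36544)/U(27) = ((2 - 41)/36544)/((I*√2/27)) = (-39*1/36544)/((I*√2*(1/27))) = -39*(-27*I*√2/2)/36544 = -(-1053)*I*√2/73088 = 1053*I*√2/73088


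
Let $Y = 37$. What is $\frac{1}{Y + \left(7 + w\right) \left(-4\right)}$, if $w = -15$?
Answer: $\frac{1}{69} \approx 0.014493$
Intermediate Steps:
$\frac{1}{Y + \left(7 + w\right) \left(-4\right)} = \frac{1}{37 + \left(7 - 15\right) \left(-4\right)} = \frac{1}{37 - -32} = \frac{1}{37 + 32} = \frac{1}{69}$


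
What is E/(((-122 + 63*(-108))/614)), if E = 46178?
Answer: -14176646/3463 ≈ -4093.7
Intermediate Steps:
E/(((-122 + 63*(-108))/614)) = 46178/(((-122 + 63*(-108))/614)) = 46178/(((-122 - 6804)*(1/614))) = 46178/((-6926*1/614)) = 46178/(-3463/307) = 46178*(-307/3463) = -14176646/3463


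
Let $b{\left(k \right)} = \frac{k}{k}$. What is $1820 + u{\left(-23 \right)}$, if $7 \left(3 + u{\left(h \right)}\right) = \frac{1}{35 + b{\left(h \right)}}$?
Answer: $\frac{457885}{252} \approx 1817.0$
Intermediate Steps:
$b{\left(k \right)} = 1$
$u{\left(h \right)} = - \frac{755}{252}$ ($u{\left(h \right)} = -3 + \frac{1}{7 \left(35 + 1\right)} = -3 + \frac{1}{7 \cdot 36} = -3 + \frac{1}{7} \cdot \frac{1}{36} = -3 + \frac{1}{252} = - \frac{755}{252}$)
$1820 + u{\left(-23 \right)} = 1820 - \frac{755}{252} = \frac{457885}{252}$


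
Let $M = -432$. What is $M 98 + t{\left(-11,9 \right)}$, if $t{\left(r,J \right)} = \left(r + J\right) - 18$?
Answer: $-42356$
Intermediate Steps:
$t{\left(r,J \right)} = -18 + J + r$ ($t{\left(r,J \right)} = \left(J + r\right) - 18 = -18 + J + r$)
$M 98 + t{\left(-11,9 \right)} = \left(-432\right) 98 - 20 = -42336 - 20 = -42356$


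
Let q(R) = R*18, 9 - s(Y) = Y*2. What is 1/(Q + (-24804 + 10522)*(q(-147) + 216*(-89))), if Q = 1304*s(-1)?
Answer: 1/312361684 ≈ 3.2014e-9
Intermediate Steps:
s(Y) = 9 - 2*Y (s(Y) = 9 - Y*2 = 9 - 2*Y)
q(R) = 18*R
Q = 14344 (Q = 1304*(9 - 2*(-1)) = 1304*(9 + 2) = 1304*11 = 14344)
1/(Q + (-24804 + 10522)*(q(-147) + 216*(-89))) = 1/(14344 + (-24804 + 10522)*(18*(-147) + 216*(-89))) = 1/(14344 - 14282*(-2646 - 19224)) = 1/(14344 - 14282*(-21870)) = 1/(14344 + 312347340) = 1/312361684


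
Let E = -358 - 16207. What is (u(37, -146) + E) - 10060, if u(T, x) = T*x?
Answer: -32027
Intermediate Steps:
E = -16565
(u(37, -146) + E) - 10060 = (37*(-146) - 16565) - 10060 = (-5402 - 16565) - 10060 = -21967 - 10060 = -32027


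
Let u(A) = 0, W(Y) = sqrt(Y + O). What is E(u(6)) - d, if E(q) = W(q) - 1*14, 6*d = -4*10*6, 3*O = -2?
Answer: 26 + I*sqrt(6)/3 ≈ 26.0 + 0.8165*I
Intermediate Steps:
O = -2/3 (O = (1/3)*(-2) = -2/3 ≈ -0.66667)
W(Y) = sqrt(-2/3 + Y) (W(Y) = sqrt(Y - 2/3) = sqrt(-2/3 + Y))
d = -40 (d = (-4*10*6)/6 = (-40*6)/6 = (1/6)*(-240) = -40)
E(q) = -14 + sqrt(-6 + 9*q)/3 (E(q) = sqrt(-6 + 9*q)/3 - 1*14 = sqrt(-6 + 9*q)/3 - 14 = -14 + sqrt(-6 + 9*q)/3)
E(u(6)) - d = (-14 + sqrt(-6 + 9*0)/3) - 1*(-40) = (-14 + sqrt(-6 + 0)/3) + 40 = (-14 + sqrt(-6)/3) + 40 = (-14 + (I*sqrt(6))/3) + 40 = (-14 + I*sqrt(6)/3) + 40 = 26 + I*sqrt(6)/3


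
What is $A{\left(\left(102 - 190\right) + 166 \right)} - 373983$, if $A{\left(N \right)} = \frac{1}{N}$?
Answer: $- \frac{29170673}{78} \approx -3.7398 \cdot 10^{5}$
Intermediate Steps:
$A{\left(\left(102 - 190\right) + 166 \right)} - 373983 = \frac{1}{\left(102 - 190\right) + 166} - 373983 = \frac{1}{-88 + 166} - 373983 = \frac{1}{78} - 373983 = - \frac{29170673}{78}$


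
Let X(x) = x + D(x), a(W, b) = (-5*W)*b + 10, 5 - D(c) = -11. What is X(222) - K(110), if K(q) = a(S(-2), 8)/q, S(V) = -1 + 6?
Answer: 2637/11 ≈ 239.73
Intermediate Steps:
S(V) = 5
D(c) = 16 (D(c) = 5 - 1*(-11) = 5 + 11 = 16)
a(W, b) = 10 - 5*W*b (a(W, b) = -5*W*b + 10 = 10 - 5*W*b)
K(q) = -190/q (K(q) = (10 - 5*5*8)/q = (10 - 200)/q = -190/q)
X(x) = 16 + x (X(x) = x + 16 = 16 + x)
X(222) - K(110) = (16 + 222) - (-190)/110 = 238 - (-190)/110 = 238 - 1*(-19/11) = 238 + 19/11 = 2637/11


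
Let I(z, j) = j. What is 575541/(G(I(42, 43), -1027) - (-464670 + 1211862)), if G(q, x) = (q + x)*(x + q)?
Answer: 191847/73688 ≈ 2.6035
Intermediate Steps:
G(q, x) = (q + x)² (G(q, x) = (q + x)*(q + x) = (q + x)²)
575541/(G(I(42, 43), -1027) - (-464670 + 1211862)) = 575541/((43 - 1027)² - (-464670 + 1211862)) = 575541/((-984)² - 1*747192) = 575541/(968256 - 747192) = 575541/221064 = 575541*(1/221064) = 191847/73688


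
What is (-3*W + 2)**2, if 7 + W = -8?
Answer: 2209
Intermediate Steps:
W = -15 (W = -7 - 8 = -15)
(-3*W + 2)**2 = (-3*(-15) + 2)**2 = (45 + 2)**2 = 47**2 = 2209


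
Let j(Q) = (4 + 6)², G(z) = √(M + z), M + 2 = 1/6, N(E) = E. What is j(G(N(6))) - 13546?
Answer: -13446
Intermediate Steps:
M = -11/6 (M = -2 + 1/6 = -2 + 1*(⅙) = -2 + ⅙ = -11/6 ≈ -1.8333)
G(z) = √(-11/6 + z)
j(Q) = 100 (j(Q) = 10² = 100)
j(G(N(6))) - 13546 = 100 - 13546 = -13446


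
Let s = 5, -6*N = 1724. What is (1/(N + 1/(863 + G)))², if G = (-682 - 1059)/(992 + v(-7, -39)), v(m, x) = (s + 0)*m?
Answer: 6113009002500/504688660931396041 ≈ 1.2112e-5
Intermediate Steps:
N = -862/3 (N = -⅙*1724 = -862/3 ≈ -287.33)
v(m, x) = 5*m (v(m, x) = (5 + 0)*m = 5*m)
G = -1741/957 (G = (-682 - 1059)/(992 + 5*(-7)) = -1741/(992 - 35) = -1741/957 ≈ -1.8192)
(1/(N + 1/(863 + G)))² = (1/(-862/3 + 1/(863 - 1741/957)))² = (1/(-862/3 + 1/(824150/957)))² = (1/(-862/3 + 957/824150))² = (1/(-710414429/2472450))² = (-2472450/710414429)² = 6113009002500/504688660931396041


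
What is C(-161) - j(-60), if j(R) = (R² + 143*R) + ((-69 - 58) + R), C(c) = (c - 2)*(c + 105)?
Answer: 14295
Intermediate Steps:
C(c) = (-2 + c)*(105 + c)
j(R) = -127 + R² + 144*R (j(R) = (R² + 143*R) + (-127 + R) = -127 + R² + 144*R)
C(-161) - j(-60) = (-210 + (-161)² + 103*(-161)) - (-127 + (-60)² + 144*(-60)) = (-210 + 25921 - 16583) - (-127 + 3600 - 8640) = 9128 - 1*(-5167) = 9128 + 5167 = 14295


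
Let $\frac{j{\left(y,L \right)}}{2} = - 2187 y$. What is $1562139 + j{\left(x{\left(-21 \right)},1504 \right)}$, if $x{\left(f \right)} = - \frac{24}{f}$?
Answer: $\frac{10899981}{7} \approx 1.5571 \cdot 10^{6}$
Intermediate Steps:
$j{\left(y,L \right)} = - 4374 y$ ($j{\left(y,L \right)} = 2 \left(- 2187 y\right) = - 4374 y$)
$1562139 + j{\left(x{\left(-21 \right)},1504 \right)} = 1562139 - 4374 \left(- \frac{24}{-21}\right) = 1562139 - 4374 \left(\left(-24\right) \left(- \frac{1}{21}\right)\right) = 1562139 - \frac{34992}{7} = \frac{10899981}{7}$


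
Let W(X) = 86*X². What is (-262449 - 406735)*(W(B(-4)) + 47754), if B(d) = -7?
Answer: -34776154112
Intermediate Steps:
(-262449 - 406735)*(W(B(-4)) + 47754) = (-262449 - 406735)*(86*(-7)² + 47754) = -669184*(86*49 + 47754) = -669184*(4214 + 47754) = -669184*51968 = -34776154112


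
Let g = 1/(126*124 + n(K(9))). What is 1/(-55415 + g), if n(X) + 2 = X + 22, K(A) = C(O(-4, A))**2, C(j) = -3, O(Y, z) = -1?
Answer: -15653/867410994 ≈ -1.8046e-5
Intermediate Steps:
K(A) = 9 (K(A) = (-3)**2 = 9)
n(X) = 20 + X (n(X) = -2 + (X + 22) = -2 + (22 + X) = 20 + X)
g = 1/15653 (g = 1/(126*124 + (20 + 9)) = 1/(15624 + 29) = 1/15653 ≈ 6.3885e-5)
1/(-55415 + g) = 1/(-55415 + 1/15653) = 1/(-867410994/15653) = -15653/867410994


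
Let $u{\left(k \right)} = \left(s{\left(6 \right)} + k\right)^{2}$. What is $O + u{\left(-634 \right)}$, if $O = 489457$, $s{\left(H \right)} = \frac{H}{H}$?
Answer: $890146$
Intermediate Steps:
$s{\left(H \right)} = 1$
$u{\left(k \right)} = \left(1 + k\right)^{2}$
$O + u{\left(-634 \right)} = 489457 + \left(1 - 634\right)^{2} = 489457 + \left(-633\right)^{2} = 489457 + 400689 = 890146$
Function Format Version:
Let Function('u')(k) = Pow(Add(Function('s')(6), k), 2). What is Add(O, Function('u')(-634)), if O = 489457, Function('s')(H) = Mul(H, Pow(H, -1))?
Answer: 890146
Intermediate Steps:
Function('s')(H) = 1
Function('u')(k) = Pow(Add(1, k), 2)
Add(O, Function('u')(-634)) = Add(489457, Pow(Add(1, -634), 2)) = Add(489457, Pow(-633, 2)) = Add(489457, 400689) = 890146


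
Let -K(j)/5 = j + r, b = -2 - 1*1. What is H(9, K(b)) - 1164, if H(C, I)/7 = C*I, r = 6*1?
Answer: -2109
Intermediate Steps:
r = 6
b = -3 (b = -2 - 1 = -3)
K(j) = -30 - 5*j (K(j) = -5*(j + 6) = -5*(6 + j) = -30 - 5*j)
H(C, I) = 7*C*I (H(C, I) = 7*(C*I) = 7*C*I)
H(9, K(b)) - 1164 = 7*9*(-30 - 5*(-3)) - 1164 = 7*9*(-30 + 15) - 1164 = 7*9*(-15) - 1164 = -945 - 1164 = -2109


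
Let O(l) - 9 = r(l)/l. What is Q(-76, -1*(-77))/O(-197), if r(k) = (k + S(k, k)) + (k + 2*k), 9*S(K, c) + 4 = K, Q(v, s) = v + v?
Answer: -44916/3875 ≈ -11.591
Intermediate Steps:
Q(v, s) = 2*v
S(K, c) = -4/9 + K/9
r(k) = -4/9 + 37*k/9 (r(k) = (k + (-4/9 + k/9)) + (k + 2*k) = (-4/9 + 10*k/9) + 3*k = -4/9 + 37*k/9)
O(l) = 9 + (-4/9 + 37*l/9)/l
Q(-76, -1*(-77))/O(-197) = (2*(-76))/(((2/9)*(-2 + 59*(-197))/(-197))) = -152*(-1773/(2*(-2 - 11623))) = -152/((2/9)*(-1/197)*(-11625)) = -152/7750/591 = -152*591/7750 = -44916/3875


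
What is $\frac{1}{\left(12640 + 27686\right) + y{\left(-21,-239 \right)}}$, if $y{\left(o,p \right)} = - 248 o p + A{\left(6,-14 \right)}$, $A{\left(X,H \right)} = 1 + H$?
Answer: $- \frac{1}{1204399} \approx -8.3029 \cdot 10^{-7}$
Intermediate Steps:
$y{\left(o,p \right)} = -13 - 248 o p$ ($y{\left(o,p \right)} = - 248 o p + \left(1 - 14\right) = - 248 o p - 13 = -13 - 248 o p$)
$\frac{1}{\left(12640 + 27686\right) + y{\left(-21,-239 \right)}} = \frac{1}{\left(12640 + 27686\right) - \left(13 - -1244712\right)} = \frac{1}{40326 - 1244725} = \frac{1}{-1204399} = - \frac{1}{1204399}$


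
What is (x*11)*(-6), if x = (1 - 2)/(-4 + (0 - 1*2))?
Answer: -11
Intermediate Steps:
x = ⅙ (x = -1/(-4 + (0 - 2)) = -1/(-4 - 2) = -1/(-6) = -1*(-⅙) = ⅙ ≈ 0.16667)
(x*11)*(-6) = ((⅙)*11)*(-6) = (11/6)*(-6) = -11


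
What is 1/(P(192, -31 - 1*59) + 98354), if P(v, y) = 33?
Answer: 1/98387 ≈ 1.0164e-5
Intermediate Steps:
1/(P(192, -31 - 1*59) + 98354) = 1/(33 + 98354) = 1/98387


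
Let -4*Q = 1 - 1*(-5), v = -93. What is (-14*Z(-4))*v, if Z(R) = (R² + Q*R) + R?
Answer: 23436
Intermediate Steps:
Q = -3/2 (Q = -(1 - 1*(-5))/4 = -(1 + 5)/4 = -¼*6 = -3/2 ≈ -1.5000)
Z(R) = R² - R/2 (Z(R) = (R² - 3*R/2) + R = R² - R/2)
(-14*Z(-4))*v = -(-56)*(-½ - 4)*(-93) = -(-56)*(-9)/2*(-93) = -14*18*(-93) = -252*(-93) = 23436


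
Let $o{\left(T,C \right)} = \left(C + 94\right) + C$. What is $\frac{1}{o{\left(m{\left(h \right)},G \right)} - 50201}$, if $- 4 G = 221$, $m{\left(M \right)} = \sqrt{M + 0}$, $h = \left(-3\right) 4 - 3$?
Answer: $- \frac{2}{100435} \approx -1.9913 \cdot 10^{-5}$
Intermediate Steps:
$h = -15$ ($h = -12 - 3 = -15$)
$m{\left(M \right)} = \sqrt{M}$
$G = - \frac{221}{4}$ ($G = \left(- \frac{1}{4}\right) 221 = - \frac{221}{4} \approx -55.25$)
$o{\left(T,C \right)} = 94 + 2 C$ ($o{\left(T,C \right)} = \left(94 + C\right) + C = 94 + 2 C$)
$\frac{1}{o{\left(m{\left(h \right)},G \right)} - 50201} = \frac{1}{\left(94 + 2 \left(- \frac{221}{4}\right)\right) - 50201} = \frac{1}{\left(94 - \frac{221}{2}\right) - 50201} = \frac{1}{- \frac{33}{2} - 50201} = \frac{1}{- \frac{100435}{2}} = - \frac{2}{100435}$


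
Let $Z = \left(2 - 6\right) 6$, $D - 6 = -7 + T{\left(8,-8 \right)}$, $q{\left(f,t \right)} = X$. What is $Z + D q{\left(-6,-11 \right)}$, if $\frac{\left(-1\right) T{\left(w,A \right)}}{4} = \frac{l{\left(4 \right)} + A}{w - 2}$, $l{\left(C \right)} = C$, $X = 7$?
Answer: $- \frac{37}{3} \approx -12.333$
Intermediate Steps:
$q{\left(f,t \right)} = 7$
$T{\left(w,A \right)} = - \frac{4 \left(4 + A\right)}{-2 + w}$ ($T{\left(w,A \right)} = - 4 \frac{4 + A}{w - 2} = - 4 \frac{4 + A}{-2 + w} = - \frac{4 \left(4 + A\right)}{-2 + w}$)
$D = \frac{5}{3}$ ($D = 6 - \left(7 - \frac{4 \left(-4 - -8\right)}{-2 + 8}\right) = 6 - \left(7 - \frac{4 \left(-4 + 8\right)}{6}\right) = 6 - \left(7 - \frac{8}{3}\right) = 6 + \left(-7 + \frac{8}{3}\right) = 6 - \frac{13}{3} = \frac{5}{3} \approx 1.6667$)
$Z = -24$ ($Z = \left(-4\right) 6 = -24$)
$Z + D q{\left(-6,-11 \right)} = -24 + \frac{5}{3} \cdot 7 = -24 + \frac{35}{3} = - \frac{37}{3}$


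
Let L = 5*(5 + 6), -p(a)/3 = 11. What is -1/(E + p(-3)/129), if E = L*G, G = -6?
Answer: 43/14201 ≈ 0.0030280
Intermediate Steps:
p(a) = -33 (p(a) = -3*11 = -33)
L = 55 (L = 5*11 = 55)
E = -330 (E = 55*(-6) = -330)
-1/(E + p(-3)/129) = -1/(-330 - 33/129) = -1/(-330 - 33*1/129) = -1/(-330 - 11/43) = -1/(-14201/43) = -1*(-43/14201) = 43/14201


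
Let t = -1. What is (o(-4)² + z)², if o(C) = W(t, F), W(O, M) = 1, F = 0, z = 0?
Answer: 1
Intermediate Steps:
o(C) = 1
(o(-4)² + z)² = (1² + 0)² = (1 + 0)² = 1² = 1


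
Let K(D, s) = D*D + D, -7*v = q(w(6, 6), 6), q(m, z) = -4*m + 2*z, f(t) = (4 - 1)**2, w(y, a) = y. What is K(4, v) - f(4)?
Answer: 11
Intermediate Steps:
f(t) = 9 (f(t) = 3**2 = 9)
v = 12/7 (v = -(-4*6 + 2*6)/7 = -(-24 + 12)/7 = -1/7*(-12) = 12/7 ≈ 1.7143)
K(D, s) = D + D**2 (K(D, s) = D**2 + D = D + D**2)
K(4, v) - f(4) = 4*(1 + 4) - 1*9 = 4*5 - 9 = 20 - 9 = 11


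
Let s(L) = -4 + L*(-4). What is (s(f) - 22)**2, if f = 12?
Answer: 5476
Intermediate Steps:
s(L) = -4 - 4*L
(s(f) - 22)**2 = ((-4 - 4*12) - 22)**2 = ((-4 - 48) - 22)**2 = (-52 - 22)**2 = (-74)**2 = 5476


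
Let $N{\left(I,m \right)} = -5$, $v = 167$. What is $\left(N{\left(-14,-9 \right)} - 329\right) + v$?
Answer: $-167$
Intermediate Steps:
$\left(N{\left(-14,-9 \right)} - 329\right) + v = \left(-5 - 329\right) + 167 = -334 + 167 = -167$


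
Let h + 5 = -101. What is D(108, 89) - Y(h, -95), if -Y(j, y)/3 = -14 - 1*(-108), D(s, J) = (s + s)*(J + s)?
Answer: 42834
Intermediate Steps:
h = -106 (h = -5 - 101 = -106)
D(s, J) = 2*s*(J + s) (D(s, J) = (2*s)*(J + s) = 2*s*(J + s))
Y(j, y) = -282 (Y(j, y) = -3*(-14 - 1*(-108)) = -3*(-14 + 108) = -3*94 = -282)
D(108, 89) - Y(h, -95) = 2*108*(89 + 108) - 1*(-282) = 2*108*197 + 282 = 42552 + 282 = 42834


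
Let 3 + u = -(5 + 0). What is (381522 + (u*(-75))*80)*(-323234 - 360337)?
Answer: -293608783062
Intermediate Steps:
u = -8 (u = -3 - (5 + 0) = -3 - 1*5 = -3 - 5 = -8)
(381522 + (u*(-75))*80)*(-323234 - 360337) = (381522 - 8*(-75)*80)*(-323234 - 360337) = (381522 + 600*80)*(-683571) = (381522 + 48000)*(-683571) = 429522*(-683571) = -293608783062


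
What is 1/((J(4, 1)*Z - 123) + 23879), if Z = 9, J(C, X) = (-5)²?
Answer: 1/23981 ≈ 4.1700e-5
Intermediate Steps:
J(C, X) = 25
1/((J(4, 1)*Z - 123) + 23879) = 1/((25*9 - 123) + 23879) = 1/((225 - 123) + 23879) = 1/(102 + 23879) = 1/23981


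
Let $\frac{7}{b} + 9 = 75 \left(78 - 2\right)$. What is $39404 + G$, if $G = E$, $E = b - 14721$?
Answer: $\frac{20067280}{813} \approx 24683.0$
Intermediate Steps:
$b = \frac{1}{813}$ ($b = \frac{7}{-9 + 75 \left(78 - 2\right)} = \frac{7}{-9 + 75 \cdot 76} = \frac{7}{-9 + 5700} = \frac{7}{5691} = 7 \cdot \frac{1}{5691} = \frac{1}{813} \approx 0.00123$)
$E = - \frac{11968172}{813}$ ($E = \frac{1}{813} - 14721 = - \frac{11968172}{813} \approx -14721.0$)
$G = - \frac{11968172}{813} \approx -14721.0$
$39404 + G = 39404 - \frac{11968172}{813} = \frac{20067280}{813}$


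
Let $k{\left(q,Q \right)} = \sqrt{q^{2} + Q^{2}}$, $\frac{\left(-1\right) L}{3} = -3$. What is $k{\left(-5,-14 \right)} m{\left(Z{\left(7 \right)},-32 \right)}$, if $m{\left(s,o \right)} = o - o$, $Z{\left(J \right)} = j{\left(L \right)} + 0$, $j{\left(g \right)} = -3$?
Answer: $0$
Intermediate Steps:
$L = 9$ ($L = \left(-3\right) \left(-3\right) = 9$)
$Z{\left(J \right)} = -3$ ($Z{\left(J \right)} = -3 + 0 = -3$)
$m{\left(s,o \right)} = 0$
$k{\left(q,Q \right)} = \sqrt{Q^{2} + q^{2}}$
$k{\left(-5,-14 \right)} m{\left(Z{\left(7 \right)},-32 \right)} = \sqrt{\left(-14\right)^{2} + \left(-5\right)^{2}} \cdot 0 = \sqrt{196 + 25} \cdot 0 = \sqrt{221} \cdot 0 = 0$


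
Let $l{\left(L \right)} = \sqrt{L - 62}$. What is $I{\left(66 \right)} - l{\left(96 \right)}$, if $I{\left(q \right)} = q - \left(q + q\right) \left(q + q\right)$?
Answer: $-17358 - \sqrt{34} \approx -17364.0$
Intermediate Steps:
$l{\left(L \right)} = \sqrt{-62 + L}$
$I{\left(q \right)} = q - 4 q^{2}$ ($I{\left(q \right)} = q - 2 q 2 q = q - 4 q^{2}$)
$I{\left(66 \right)} - l{\left(96 \right)} = 66 \left(1 - 264\right) - \sqrt{-62 + 96} = 66 \left(1 - 264\right) - \sqrt{34} = 66 \left(-263\right) - \sqrt{34} = -17358 - \sqrt{34}$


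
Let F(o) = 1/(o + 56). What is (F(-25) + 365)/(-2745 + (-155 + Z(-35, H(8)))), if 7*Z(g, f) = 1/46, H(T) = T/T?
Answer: -3643752/28947769 ≈ -0.12587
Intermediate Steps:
H(T) = 1
F(o) = 1/(56 + o)
Z(g, f) = 1/322 (Z(g, f) = (⅐)/46 = (⅐)*(1/46) = 1/322)
(F(-25) + 365)/(-2745 + (-155 + Z(-35, H(8)))) = (1/(56 - 25) + 365)/(-2745 + (-155 + 1/322)) = (1/31 + 365)/(-2745 - 49909/322) = (1/31 + 365)/(-933799/322) = (11316/31)*(-322/933799) = -3643752/28947769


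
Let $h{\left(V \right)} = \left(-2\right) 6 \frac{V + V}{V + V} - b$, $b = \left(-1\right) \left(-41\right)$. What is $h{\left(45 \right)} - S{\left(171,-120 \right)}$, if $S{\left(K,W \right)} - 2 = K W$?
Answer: $20465$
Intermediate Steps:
$b = 41$
$S{\left(K,W \right)} = 2 + K W$
$h{\left(V \right)} = -53$ ($h{\left(V \right)} = \left(-2\right) 6 \frac{V + V}{V + V} - 41 = - 12 \frac{2 V}{2 V} - 41 = - 12 \cdot 2 V \frac{1}{2 V} - 41 = \left(-12\right) 1 - 41 = -12 - 41 = -53$)
$h{\left(45 \right)} - S{\left(171,-120 \right)} = -53 - \left(2 + 171 \left(-120\right)\right) = -53 - \left(2 - 20520\right) = -53 - -20518 = -53 + 20518 = 20465$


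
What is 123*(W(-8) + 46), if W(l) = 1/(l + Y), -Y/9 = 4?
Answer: 248829/44 ≈ 5655.2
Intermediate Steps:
Y = -36 (Y = -9*4 = -36)
W(l) = 1/(-36 + l) (W(l) = 1/(l - 36) = 1/(-36 + l))
123*(W(-8) + 46) = 123*(1/(-36 - 8) + 46) = 123*(1/(-44) + 46) = 123*(-1/44 + 46) = 123*(2023/44) = 248829/44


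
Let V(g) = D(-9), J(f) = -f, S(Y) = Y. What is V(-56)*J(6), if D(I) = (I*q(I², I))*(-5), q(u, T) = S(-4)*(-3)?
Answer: -3240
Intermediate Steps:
q(u, T) = 12 (q(u, T) = -4*(-3) = 12)
D(I) = -60*I (D(I) = (I*12)*(-5) = (12*I)*(-5) = -60*I)
V(g) = 540 (V(g) = -60*(-9) = 540)
V(-56)*J(6) = 540*(-1*6) = 540*(-6) = -3240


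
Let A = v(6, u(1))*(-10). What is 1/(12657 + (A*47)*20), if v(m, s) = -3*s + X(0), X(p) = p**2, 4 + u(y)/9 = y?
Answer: -1/748743 ≈ -1.3356e-6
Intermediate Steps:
u(y) = -36 + 9*y
v(m, s) = -3*s (v(m, s) = -3*s + 0**2 = -3*s + 0 = -3*s)
A = -810 (A = -3*(-36 + 9*1)*(-10) = -3*(-36 + 9)*(-10) = -3*(-27)*(-10) = 81*(-10) = -810)
1/(12657 + (A*47)*20) = 1/(12657 - 810*47*20) = 1/(12657 - 38070*20) = 1/(12657 - 761400) = 1/(-748743) = -1/748743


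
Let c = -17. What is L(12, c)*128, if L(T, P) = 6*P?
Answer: -13056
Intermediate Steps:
L(12, c)*128 = (6*(-17))*128 = -102*128 = -13056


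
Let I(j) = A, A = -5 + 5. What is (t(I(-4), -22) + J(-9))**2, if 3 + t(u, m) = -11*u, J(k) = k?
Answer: 144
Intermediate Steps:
A = 0
I(j) = 0
t(u, m) = -3 - 11*u
(t(I(-4), -22) + J(-9))**2 = ((-3 - 11*0) - 9)**2 = ((-3 + 0) - 9)**2 = (-3 - 9)**2 = (-12)**2 = 144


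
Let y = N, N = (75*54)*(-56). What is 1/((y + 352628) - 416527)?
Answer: -1/290699 ≈ -3.4400e-6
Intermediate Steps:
N = -226800 (N = 4050*(-56) = -226800)
y = -226800
1/((y + 352628) - 416527) = 1/((-226800 + 352628) - 416527) = 1/(125828 - 416527) = 1/(-290699) = -1/290699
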